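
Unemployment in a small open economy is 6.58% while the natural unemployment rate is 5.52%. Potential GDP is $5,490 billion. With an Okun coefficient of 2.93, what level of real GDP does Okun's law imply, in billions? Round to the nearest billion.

$5,319 billion

Unemployment gap = 6.58 - 5.52 = 1.06 points, so the output gap is -2.93 × 1.06 = -3.1058%.
Actual GDP = 5490 × (1 - 3.1058/100) = 5490 × 0.968942 ≈ 5319 billion.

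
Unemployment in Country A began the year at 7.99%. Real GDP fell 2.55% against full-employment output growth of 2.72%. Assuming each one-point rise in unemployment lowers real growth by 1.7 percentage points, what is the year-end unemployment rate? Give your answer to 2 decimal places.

Growth-rate Okun's law: g_Y = g_Y* - β × Δu, so Δu = (g_Y* - g_Y)/β.
Δu = (2.72 + 2.55)/1.7 = 5.27/1.7 = 3.10 percentage points.
Year-end unemployment = 7.99 + 3.1 = 11.09%.

11.09%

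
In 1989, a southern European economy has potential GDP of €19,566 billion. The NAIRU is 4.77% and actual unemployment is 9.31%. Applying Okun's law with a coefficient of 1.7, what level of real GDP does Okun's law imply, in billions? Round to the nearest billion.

€18,056 billion

Unemployment gap = 9.31 - 4.77 = 4.54 points, so the output gap is -1.7 × 4.54 = -7.718%.
Actual GDP = 19566 × (1 - 7.718/100) = 19566 × 0.92282 ≈ 18056 billion.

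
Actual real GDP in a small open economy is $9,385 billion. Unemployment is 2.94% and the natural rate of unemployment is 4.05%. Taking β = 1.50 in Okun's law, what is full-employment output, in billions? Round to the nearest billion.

$9,231 billion

Unemployment gap = 2.94 - 4.05 = -1.11 points, so output gap = -1.5 × (-1.11) = 1.665%.
Since Y = Y* × (1 + gap/100), Y* = 9385/1.01665 ≈ 9231 billion.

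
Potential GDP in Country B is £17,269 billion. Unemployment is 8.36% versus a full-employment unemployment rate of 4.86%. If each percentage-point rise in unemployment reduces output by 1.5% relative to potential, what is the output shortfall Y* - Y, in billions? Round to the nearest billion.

Output gap = -1.5 × (8.36 - 4.86) = -1.5 × 3.5 = -5.25%.
Actual GDP ≈ 17269 × 0.9475 ≈ 16362 billion, so the shortfall is 17269 - 16362 = 907 billion.

£907 billion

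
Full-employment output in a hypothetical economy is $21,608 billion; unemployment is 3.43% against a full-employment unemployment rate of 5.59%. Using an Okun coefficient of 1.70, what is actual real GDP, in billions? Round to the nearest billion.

$22,401 billion

Unemployment gap = 3.43 - 5.59 = -2.16 points, so the output gap is -1.7 × (-2.16) = 3.672%.
Actual GDP = 21608 × (1 + 3.672/100) = 21608 × 1.03672 ≈ 22401 billion.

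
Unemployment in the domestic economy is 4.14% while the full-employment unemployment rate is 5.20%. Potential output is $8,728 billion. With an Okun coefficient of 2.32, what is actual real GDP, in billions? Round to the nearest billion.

$8,943 billion

Unemployment gap = 4.14 - 5.2 = -1.06 points, so the output gap is -2.32 × (-1.06) = 2.4592%.
Actual GDP = 8728 × (1 + 2.4592/100) = 8728 × 1.024592 ≈ 8943 billion.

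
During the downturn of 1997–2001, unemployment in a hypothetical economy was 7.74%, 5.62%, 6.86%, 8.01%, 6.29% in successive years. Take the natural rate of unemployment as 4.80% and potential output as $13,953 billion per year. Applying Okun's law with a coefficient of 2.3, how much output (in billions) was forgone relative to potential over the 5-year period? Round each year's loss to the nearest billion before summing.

Year 1997: gap = -2.3 × (7.74 - 4.8) = -6.762%, loss ≈ 13953 × 6.762/100 ≈ 944.
Year 1998: gap = -2.3 × (5.62 - 4.8) = -1.886%, loss ≈ 13953 × 1.886/100 ≈ 263.
Year 1999: gap = -2.3 × (6.86 - 4.8) = -4.738%, loss ≈ 13953 × 4.738/100 ≈ 661.
Year 2000: gap = -2.3 × (8.01 - 4.8) = -7.383%, loss ≈ 13953 × 7.383/100 ≈ 1030.
Year 2001: gap = -2.3 × (6.29 - 4.8) = -3.427%, loss ≈ 13953 × 3.427/100 ≈ 478.
Total lost output = 944 + 263 + 661 + 1030 + 478 = 3376 billion.

$3,376 billion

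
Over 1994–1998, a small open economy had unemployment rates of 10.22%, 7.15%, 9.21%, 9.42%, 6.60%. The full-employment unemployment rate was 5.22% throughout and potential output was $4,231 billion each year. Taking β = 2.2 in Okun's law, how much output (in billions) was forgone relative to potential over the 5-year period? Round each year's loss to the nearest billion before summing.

Year 1994: gap = -2.2 × (10.22 - 5.22) = -11%, loss ≈ 4231 × 11/100 ≈ 465.
Year 1995: gap = -2.2 × (7.15 - 5.22) = -4.246%, loss ≈ 4231 × 4.246/100 ≈ 180.
Year 1996: gap = -2.2 × (9.21 - 5.22) = -8.778%, loss ≈ 4231 × 8.778/100 ≈ 371.
Year 1997: gap = -2.2 × (9.42 - 5.22) = -9.24%, loss ≈ 4231 × 9.24/100 ≈ 391.
Year 1998: gap = -2.2 × (6.6 - 5.22) = -3.036%, loss ≈ 4231 × 3.036/100 ≈ 128.
Total lost output = 465 + 180 + 371 + 391 + 128 = 1535 billion.

$1,535 billion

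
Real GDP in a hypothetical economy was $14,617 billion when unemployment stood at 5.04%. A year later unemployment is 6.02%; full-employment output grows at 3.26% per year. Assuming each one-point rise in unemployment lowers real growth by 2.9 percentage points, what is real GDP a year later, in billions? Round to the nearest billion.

Δu = 6.02 - 5.04 = 0.98 points.
Okun's law (growth form): g_Y = g_Y* - β × Δu = 3.26 - 2.9 × (0.98) = 3.26 - 2.842 = 0.418%.
Real GDP in the next year = 14617 × (1 + 0.418/100) = 14617 × 1.00418 ≈ 14678 billion.

$14,678 billion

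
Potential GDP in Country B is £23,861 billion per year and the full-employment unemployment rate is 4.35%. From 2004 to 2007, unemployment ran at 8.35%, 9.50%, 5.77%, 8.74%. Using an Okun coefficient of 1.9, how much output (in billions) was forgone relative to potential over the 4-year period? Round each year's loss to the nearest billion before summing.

£6,782 billion

Year 2004: gap = -1.9 × (8.35 - 4.35) = -7.6%, loss ≈ 23861 × 7.6/100 ≈ 1813.
Year 2005: gap = -1.9 × (9.5 - 4.35) = -9.785%, loss ≈ 23861 × 9.785/100 ≈ 2335.
Year 2006: gap = -1.9 × (5.77 - 4.35) = -2.698%, loss ≈ 23861 × 2.698/100 ≈ 644.
Year 2007: gap = -1.9 × (8.74 - 4.35) = -8.341%, loss ≈ 23861 × 8.341/100 ≈ 1990.
Total lost output = 1813 + 2335 + 644 + 1990 = 6782 billion.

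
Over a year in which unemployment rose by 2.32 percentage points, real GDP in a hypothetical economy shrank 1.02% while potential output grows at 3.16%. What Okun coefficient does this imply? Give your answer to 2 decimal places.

Growth form: g_Y = g_Y* - β × Δu, so β = (g_Y* - g_Y)/Δu.
β = (3.16 + 1.02)/2.32 = 4.18/2.32 = 1.80.

β ≈ 1.80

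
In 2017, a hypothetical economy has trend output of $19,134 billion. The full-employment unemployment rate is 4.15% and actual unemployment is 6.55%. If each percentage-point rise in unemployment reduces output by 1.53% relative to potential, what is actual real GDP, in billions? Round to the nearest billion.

$18,431 billion

Unemployment gap = 6.55 - 4.15 = 2.4 points, so the output gap is -1.53 × 2.4 = -3.672%.
Actual GDP = 19134 × (1 - 3.672/100) = 19134 × 0.96328 ≈ 18431 billion.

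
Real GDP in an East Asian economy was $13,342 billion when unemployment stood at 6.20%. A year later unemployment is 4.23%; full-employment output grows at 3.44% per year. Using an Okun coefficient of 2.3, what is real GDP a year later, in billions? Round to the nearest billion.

Δu = 4.23 - 6.2 = -1.97 points.
Okun's law (growth form): g_Y = g_Y* - β × Δu = 3.44 - 2.3 × (-1.97) = 3.44 + 4.531 = 7.971%.
Real GDP in the next year = 13342 × (1 + 7.971/100) = 13342 × 1.07971 ≈ 14405 billion.

$14,405 billion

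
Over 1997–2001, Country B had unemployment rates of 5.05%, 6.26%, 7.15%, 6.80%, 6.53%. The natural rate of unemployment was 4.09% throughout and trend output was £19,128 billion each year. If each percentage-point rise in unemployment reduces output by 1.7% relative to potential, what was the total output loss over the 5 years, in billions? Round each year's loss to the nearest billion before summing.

Year 1997: gap = -1.7 × (5.05 - 4.09) = -1.632%, loss ≈ 19128 × 1.632/100 ≈ 312.
Year 1998: gap = -1.7 × (6.26 - 4.09) = -3.689%, loss ≈ 19128 × 3.689/100 ≈ 706.
Year 1999: gap = -1.7 × (7.15 - 4.09) = -5.202%, loss ≈ 19128 × 5.202/100 ≈ 995.
Year 2000: gap = -1.7 × (6.8 - 4.09) = -4.607%, loss ≈ 19128 × 4.607/100 ≈ 881.
Year 2001: gap = -1.7 × (6.53 - 4.09) = -4.148%, loss ≈ 19128 × 4.148/100 ≈ 793.
Total lost output = 312 + 706 + 995 + 881 + 793 = 3687 billion.

£3,687 billion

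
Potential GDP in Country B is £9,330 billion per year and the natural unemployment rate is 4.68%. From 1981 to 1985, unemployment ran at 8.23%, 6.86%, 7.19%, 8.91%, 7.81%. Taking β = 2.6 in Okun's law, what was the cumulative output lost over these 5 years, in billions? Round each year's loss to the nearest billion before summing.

£3,784 billion

Year 1981: gap = -2.6 × (8.23 - 4.68) = -9.23%, loss ≈ 9330 × 9.23/100 ≈ 861.
Year 1982: gap = -2.6 × (6.86 - 4.68) = -5.668%, loss ≈ 9330 × 5.668/100 ≈ 529.
Year 1983: gap = -2.6 × (7.19 - 4.68) = -6.526%, loss ≈ 9330 × 6.526/100 ≈ 609.
Year 1984: gap = -2.6 × (8.91 - 4.68) = -10.998%, loss ≈ 9330 × 10.998/100 ≈ 1026.
Year 1985: gap = -2.6 × (7.81 - 4.68) = -8.138%, loss ≈ 9330 × 8.138/100 ≈ 759.
Total lost output = 861 + 529 + 609 + 1026 + 759 = 3784 billion.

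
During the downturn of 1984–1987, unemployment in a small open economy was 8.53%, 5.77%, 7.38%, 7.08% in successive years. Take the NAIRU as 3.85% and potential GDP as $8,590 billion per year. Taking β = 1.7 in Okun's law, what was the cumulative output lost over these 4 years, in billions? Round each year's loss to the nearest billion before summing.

$1,950 billion

Year 1984: gap = -1.7 × (8.53 - 3.85) = -7.956%, loss ≈ 8590 × 7.956/100 ≈ 683.
Year 1985: gap = -1.7 × (5.77 - 3.85) = -3.264%, loss ≈ 8590 × 3.264/100 ≈ 280.
Year 1986: gap = -1.7 × (7.38 - 3.85) = -6.001%, loss ≈ 8590 × 6.001/100 ≈ 515.
Year 1987: gap = -1.7 × (7.08 - 3.85) = -5.491%, loss ≈ 8590 × 5.491/100 ≈ 472.
Total lost output = 683 + 280 + 515 + 472 = 1950 billion.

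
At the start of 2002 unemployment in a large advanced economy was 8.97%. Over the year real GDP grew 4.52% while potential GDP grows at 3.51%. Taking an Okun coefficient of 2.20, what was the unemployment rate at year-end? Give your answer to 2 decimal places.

Growth-rate Okun's law: g_Y = g_Y* - β × Δu, so Δu = (g_Y* - g_Y)/β.
Δu = (3.51 - 4.52)/2.20 = -1.01/2.20 = -0.46 percentage points.
Year-end unemployment = 8.97 - 0.46 = 8.51%.

8.51%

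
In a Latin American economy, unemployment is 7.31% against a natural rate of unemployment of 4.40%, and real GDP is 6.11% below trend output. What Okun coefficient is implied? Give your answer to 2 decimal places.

Okun's law: output gap = -β × (u - u*).
-6.11 = -β × (7.31 - 4.4) = -β × 2.91, so β = 6.11/2.91 = 2.10.

β ≈ 2.10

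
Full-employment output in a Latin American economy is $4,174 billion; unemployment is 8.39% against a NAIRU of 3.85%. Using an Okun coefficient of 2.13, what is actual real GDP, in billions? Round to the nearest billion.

Unemployment gap = 8.39 - 3.85 = 4.54 points, so the output gap is -2.13 × 4.54 = -9.6702%.
Actual GDP = 4174 × (1 - 9.6702/100) = 4174 × 0.903298 ≈ 3770 billion.

$3,770 billion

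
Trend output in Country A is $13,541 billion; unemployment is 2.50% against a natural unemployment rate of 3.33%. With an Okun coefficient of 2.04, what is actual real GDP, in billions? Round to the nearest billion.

$13,770 billion

Unemployment gap = 2.5 - 3.33 = -0.83 points, so the output gap is -2.04 × (-0.83) = 1.6932%.
Actual GDP = 13541 × (1 + 1.6932/100) = 13541 × 1.016932 ≈ 13770 billion.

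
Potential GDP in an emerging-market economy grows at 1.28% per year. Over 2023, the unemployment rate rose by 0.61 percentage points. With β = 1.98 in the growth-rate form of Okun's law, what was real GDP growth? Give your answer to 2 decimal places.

0.07%

Growth-rate Okun's law: g_Y = g_Y* - β × Δu.
g_Y = 1.28 - 1.98 × (0.61) = 1.28 - 1.2078 = 0.0722%, i.e. 0.07% to 2 d.p.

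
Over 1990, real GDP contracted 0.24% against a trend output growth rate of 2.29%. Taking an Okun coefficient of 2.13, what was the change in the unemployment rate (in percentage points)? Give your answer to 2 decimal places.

Growth-rate Okun's law: g_Y = g_Y* - β × Δu, so Δu = (g_Y* - g_Y)/β.
Δu = (2.29 + 0.24)/2.13 = 2.53/2.13 = 1.19 percentage points.

1.19 percentage points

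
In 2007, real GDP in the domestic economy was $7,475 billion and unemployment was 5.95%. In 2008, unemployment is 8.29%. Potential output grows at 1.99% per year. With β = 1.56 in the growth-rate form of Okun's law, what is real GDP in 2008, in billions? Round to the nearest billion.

$7,351 billion

Δu = 8.29 - 5.95 = 2.34 points.
Okun's law (growth form): g_Y = g_Y* - β × Δu = 1.99 - 1.56 × (2.34) = 1.99 - 3.6504 = -1.6604%.
Real GDP in the next year = 7475 × (1 - 1.6604/100) = 7475 × 0.983396 ≈ 7351 billion.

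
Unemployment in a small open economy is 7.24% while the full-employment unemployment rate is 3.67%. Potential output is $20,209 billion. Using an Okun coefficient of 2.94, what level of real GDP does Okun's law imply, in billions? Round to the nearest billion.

$18,088 billion

Unemployment gap = 7.24 - 3.67 = 3.57 points, so the output gap is -2.94 × 3.57 = -10.4958%.
Actual GDP = 20209 × (1 - 10.4958/100) = 20209 × 0.895042 ≈ 18088 billion.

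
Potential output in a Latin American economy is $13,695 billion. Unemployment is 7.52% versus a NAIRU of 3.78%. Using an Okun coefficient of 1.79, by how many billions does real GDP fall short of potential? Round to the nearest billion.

$917 billion

Output gap = -1.79 × (7.52 - 3.78) = -1.79 × 3.74 = -6.6946%.
Actual GDP ≈ 13695 × 0.933054 ≈ 12778 billion, so the shortfall is 13695 - 12778 = 917 billion.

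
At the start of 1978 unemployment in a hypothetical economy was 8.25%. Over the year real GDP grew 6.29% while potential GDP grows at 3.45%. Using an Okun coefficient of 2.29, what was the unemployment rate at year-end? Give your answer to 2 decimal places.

Growth-rate Okun's law: g_Y = g_Y* - β × Δu, so Δu = (g_Y* - g_Y)/β.
Δu = (3.45 - 6.29)/2.29 = -2.84/2.29 = -1.24 percentage points.
Year-end unemployment = 8.25 - 1.24 = 7.01%.

7.01%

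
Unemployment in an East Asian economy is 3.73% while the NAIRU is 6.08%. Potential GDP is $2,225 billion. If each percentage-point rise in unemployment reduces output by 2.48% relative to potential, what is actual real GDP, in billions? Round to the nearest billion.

Unemployment gap = 3.73 - 6.08 = -2.35 points, so the output gap is -2.48 × (-2.35) = 5.828%.
Actual GDP = 2225 × (1 + 5.828/100) = 2225 × 1.05828 ≈ 2355 billion.

$2,355 billion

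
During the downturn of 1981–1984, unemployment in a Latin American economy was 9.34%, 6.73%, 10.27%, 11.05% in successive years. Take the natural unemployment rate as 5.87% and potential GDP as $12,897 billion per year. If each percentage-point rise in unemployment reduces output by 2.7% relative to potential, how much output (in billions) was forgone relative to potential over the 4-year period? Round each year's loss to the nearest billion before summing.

Year 1981: gap = -2.7 × (9.34 - 5.87) = -9.369%, loss ≈ 12897 × 9.369/100 ≈ 1208.
Year 1982: gap = -2.7 × (6.73 - 5.87) = -2.322%, loss ≈ 12897 × 2.322/100 ≈ 299.
Year 1983: gap = -2.7 × (10.27 - 5.87) = -11.88%, loss ≈ 12897 × 11.88/100 ≈ 1532.
Year 1984: gap = -2.7 × (11.05 - 5.87) = -13.986%, loss ≈ 12897 × 13.986/100 ≈ 1804.
Total lost output = 1208 + 299 + 1532 + 1804 = 4843 billion.

$4,843 billion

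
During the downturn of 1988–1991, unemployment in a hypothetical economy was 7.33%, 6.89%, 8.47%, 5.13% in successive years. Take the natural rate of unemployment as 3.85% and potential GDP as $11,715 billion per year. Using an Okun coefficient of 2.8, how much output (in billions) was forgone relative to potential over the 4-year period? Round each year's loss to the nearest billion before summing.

$4,074 billion

Year 1988: gap = -2.8 × (7.33 - 3.85) = -9.744%, loss ≈ 11715 × 9.744/100 ≈ 1142.
Year 1989: gap = -2.8 × (6.89 - 3.85) = -8.512%, loss ≈ 11715 × 8.512/100 ≈ 997.
Year 1990: gap = -2.8 × (8.47 - 3.85) = -12.936%, loss ≈ 11715 × 12.936/100 ≈ 1515.
Year 1991: gap = -2.8 × (5.13 - 3.85) = -3.584%, loss ≈ 11715 × 3.584/100 ≈ 420.
Total lost output = 1142 + 997 + 1515 + 420 = 4074 billion.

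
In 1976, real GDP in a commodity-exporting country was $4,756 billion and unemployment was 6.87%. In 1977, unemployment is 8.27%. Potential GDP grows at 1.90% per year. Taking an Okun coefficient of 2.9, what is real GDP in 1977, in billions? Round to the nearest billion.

Δu = 8.27 - 6.87 = 1.4 points.
Okun's law (growth form): g_Y = g_Y* - β × Δu = 1.90 - 2.9 × (1.40) = 1.9 - 4.06 = -2.16%.
Real GDP in the next year = 4756 × (1 - 2.16/100) = 4756 × 0.9784 ≈ 4653 billion.

$4,653 billion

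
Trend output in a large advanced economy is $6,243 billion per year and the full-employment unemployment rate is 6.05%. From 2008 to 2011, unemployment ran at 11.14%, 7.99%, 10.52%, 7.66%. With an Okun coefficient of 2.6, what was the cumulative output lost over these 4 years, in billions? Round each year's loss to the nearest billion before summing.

Year 2008: gap = -2.6 × (11.14 - 6.05) = -13.234%, loss ≈ 6243 × 13.234/100 ≈ 826.
Year 2009: gap = -2.6 × (7.99 - 6.05) = -5.044%, loss ≈ 6243 × 5.044/100 ≈ 315.
Year 2010: gap = -2.6 × (10.52 - 6.05) = -11.622%, loss ≈ 6243 × 11.622/100 ≈ 726.
Year 2011: gap = -2.6 × (7.66 - 6.05) = -4.186%, loss ≈ 6243 × 4.186/100 ≈ 261.
Total lost output = 826 + 315 + 726 + 261 = 2128 billion.

$2,128 billion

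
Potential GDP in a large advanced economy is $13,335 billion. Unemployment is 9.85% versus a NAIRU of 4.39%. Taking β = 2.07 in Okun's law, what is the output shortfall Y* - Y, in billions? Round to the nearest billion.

Output gap = -2.07 × (9.85 - 4.39) = -2.07 × 5.46 = -11.3022%.
Actual GDP ≈ 13335 × 0.886978 ≈ 11828 billion, so the shortfall is 13335 - 11828 = 1507 billion.

$1,507 billion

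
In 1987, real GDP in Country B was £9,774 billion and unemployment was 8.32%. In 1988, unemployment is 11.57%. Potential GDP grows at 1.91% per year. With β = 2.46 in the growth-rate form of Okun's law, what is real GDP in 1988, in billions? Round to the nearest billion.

£9,179 billion

Δu = 11.57 - 8.32 = 3.25 points.
Okun's law (growth form): g_Y = g_Y* - β × Δu = 1.91 - 2.46 × (3.25) = 1.91 - 7.995 = -6.085%.
Real GDP in the next year = 9774 × (1 - 6.085/100) = 9774 × 0.93915 ≈ 9179 billion.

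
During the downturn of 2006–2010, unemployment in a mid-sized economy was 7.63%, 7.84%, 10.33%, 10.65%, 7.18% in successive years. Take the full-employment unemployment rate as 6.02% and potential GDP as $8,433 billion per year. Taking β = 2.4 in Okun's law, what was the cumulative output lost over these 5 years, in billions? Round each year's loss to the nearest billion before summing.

Year 2006: gap = -2.4 × (7.63 - 6.02) = -3.864%, loss ≈ 8433 × 3.864/100 ≈ 326.
Year 2007: gap = -2.4 × (7.84 - 6.02) = -4.368%, loss ≈ 8433 × 4.368/100 ≈ 368.
Year 2008: gap = -2.4 × (10.33 - 6.02) = -10.344%, loss ≈ 8433 × 10.344/100 ≈ 872.
Year 2009: gap = -2.4 × (10.65 - 6.02) = -11.112%, loss ≈ 8433 × 11.112/100 ≈ 937.
Year 2010: gap = -2.4 × (7.18 - 6.02) = -2.784%, loss ≈ 8433 × 2.784/100 ≈ 235.
Total lost output = 326 + 368 + 872 + 937 + 235 = 2738 billion.

$2,738 billion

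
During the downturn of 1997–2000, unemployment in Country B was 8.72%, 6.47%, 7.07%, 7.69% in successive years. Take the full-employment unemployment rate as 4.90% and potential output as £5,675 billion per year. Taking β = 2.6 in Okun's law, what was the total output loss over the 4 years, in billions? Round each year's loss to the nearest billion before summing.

Year 1997: gap = -2.6 × (8.72 - 4.9) = -9.932%, loss ≈ 5675 × 9.932/100 ≈ 564.
Year 1998: gap = -2.6 × (6.47 - 4.9) = -4.082%, loss ≈ 5675 × 4.082/100 ≈ 232.
Year 1999: gap = -2.6 × (7.07 - 4.9) = -5.642%, loss ≈ 5675 × 5.642/100 ≈ 320.
Year 2000: gap = -2.6 × (7.69 - 4.9) = -7.254%, loss ≈ 5675 × 7.254/100 ≈ 412.
Total lost output = 564 + 232 + 320 + 412 = 1528 billion.

£1,528 billion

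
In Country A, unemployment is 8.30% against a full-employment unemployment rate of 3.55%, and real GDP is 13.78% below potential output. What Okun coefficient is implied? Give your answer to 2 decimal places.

β ≈ 2.90

Okun's law: output gap = -β × (u - u*).
-13.78 = -β × (8.3 - 3.55) = -β × 4.75, so β = 13.78/4.75 = 2.90.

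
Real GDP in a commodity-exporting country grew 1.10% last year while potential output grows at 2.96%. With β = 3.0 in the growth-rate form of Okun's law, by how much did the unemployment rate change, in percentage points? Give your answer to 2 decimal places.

Growth-rate Okun's law: g_Y = g_Y* - β × Δu, so Δu = (g_Y* - g_Y)/β.
Δu = (2.96 - 1.1)/3.0 = 1.86/3.0 = 0.62 percentage points.

0.62 percentage points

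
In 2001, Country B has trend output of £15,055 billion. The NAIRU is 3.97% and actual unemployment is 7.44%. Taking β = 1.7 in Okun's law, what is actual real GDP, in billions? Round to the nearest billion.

£14,167 billion

Unemployment gap = 7.44 - 3.97 = 3.47 points, so the output gap is -1.7 × 3.47 = -5.899%.
Actual GDP = 15055 × (1 - 5.899/100) = 15055 × 0.94101 ≈ 14167 billion.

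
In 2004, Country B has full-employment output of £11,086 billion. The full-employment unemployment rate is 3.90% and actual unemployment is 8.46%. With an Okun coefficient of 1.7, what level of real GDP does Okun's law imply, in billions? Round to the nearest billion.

£10,227 billion

Unemployment gap = 8.46 - 3.9 = 4.56 points, so the output gap is -1.7 × 4.56 = -7.752%.
Actual GDP = 11086 × (1 - 7.752/100) = 11086 × 0.92248 ≈ 10227 billion.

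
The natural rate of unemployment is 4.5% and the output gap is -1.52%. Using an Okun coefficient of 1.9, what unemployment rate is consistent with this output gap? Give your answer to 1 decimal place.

From Okun's law, u - u* = -(output gap)/β = -(-1.52)/1.9 = 0.8 points.
So u = 4.5 + 0.8 = 5.3%.

5.3%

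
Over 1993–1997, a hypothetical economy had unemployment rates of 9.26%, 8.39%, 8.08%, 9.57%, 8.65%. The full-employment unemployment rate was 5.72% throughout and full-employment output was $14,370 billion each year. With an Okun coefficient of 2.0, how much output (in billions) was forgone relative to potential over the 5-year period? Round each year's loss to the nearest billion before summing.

$4,410 billion

Year 1993: gap = -2.0 × (9.26 - 5.72) = -7.08%, loss ≈ 14370 × 7.08/100 ≈ 1017.
Year 1994: gap = -2.0 × (8.39 - 5.72) = -5.34%, loss ≈ 14370 × 5.34/100 ≈ 767.
Year 1995: gap = -2.0 × (8.08 - 5.72) = -4.72%, loss ≈ 14370 × 4.72/100 ≈ 678.
Year 1996: gap = -2.0 × (9.57 - 5.72) = -7.7%, loss ≈ 14370 × 7.7/100 ≈ 1106.
Year 1997: gap = -2.0 × (8.65 - 5.72) = -5.86%, loss ≈ 14370 × 5.86/100 ≈ 842.
Total lost output = 1017 + 767 + 678 + 1106 + 842 = 4410 billion.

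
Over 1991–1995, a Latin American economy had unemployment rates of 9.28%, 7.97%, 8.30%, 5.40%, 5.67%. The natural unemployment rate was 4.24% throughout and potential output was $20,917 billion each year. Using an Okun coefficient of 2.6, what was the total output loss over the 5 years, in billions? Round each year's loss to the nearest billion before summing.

Year 1991: gap = -2.6 × (9.28 - 4.24) = -13.104%, loss ≈ 20917 × 13.104/100 ≈ 2741.
Year 1992: gap = -2.6 × (7.97 - 4.24) = -9.698%, loss ≈ 20917 × 9.698/100 ≈ 2029.
Year 1993: gap = -2.6 × (8.3 - 4.24) = -10.556%, loss ≈ 20917 × 10.556/100 ≈ 2208.
Year 1994: gap = -2.6 × (5.4 - 4.24) = -3.016%, loss ≈ 20917 × 3.016/100 ≈ 631.
Year 1995: gap = -2.6 × (5.67 - 4.24) = -3.718%, loss ≈ 20917 × 3.718/100 ≈ 778.
Total lost output = 2741 + 2029 + 2208 + 631 + 778 = 8387 billion.

$8,387 billion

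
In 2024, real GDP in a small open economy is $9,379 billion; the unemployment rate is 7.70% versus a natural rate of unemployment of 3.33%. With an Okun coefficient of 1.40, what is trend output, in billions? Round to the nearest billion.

$9,990 billion

Unemployment gap = 7.7 - 3.33 = 4.37 points, so output gap = -1.4 × 4.37 = -6.118%.
Since Y = Y* × (1 + gap/100), Y* = 9379/0.93882 ≈ 9990 billion.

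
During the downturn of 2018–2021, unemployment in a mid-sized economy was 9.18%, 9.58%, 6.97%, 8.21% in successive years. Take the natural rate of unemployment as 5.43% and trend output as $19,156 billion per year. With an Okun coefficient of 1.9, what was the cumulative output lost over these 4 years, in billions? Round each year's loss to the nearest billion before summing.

Year 2018: gap = -1.9 × (9.18 - 5.43) = -7.125%, loss ≈ 19156 × 7.125/100 ≈ 1365.
Year 2019: gap = -1.9 × (9.58 - 5.43) = -7.885%, loss ≈ 19156 × 7.885/100 ≈ 1510.
Year 2020: gap = -1.9 × (6.97 - 5.43) = -2.926%, loss ≈ 19156 × 2.926/100 ≈ 561.
Year 2021: gap = -1.9 × (8.21 - 5.43) = -5.282%, loss ≈ 19156 × 5.282/100 ≈ 1012.
Total lost output = 1365 + 1510 + 561 + 1012 = 4448 billion.

$4,448 billion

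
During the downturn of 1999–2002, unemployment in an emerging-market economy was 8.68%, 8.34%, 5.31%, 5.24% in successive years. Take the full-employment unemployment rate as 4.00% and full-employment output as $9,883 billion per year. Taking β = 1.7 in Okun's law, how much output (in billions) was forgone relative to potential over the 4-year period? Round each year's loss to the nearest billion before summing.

$1,943 billion

Year 1999: gap = -1.7 × (8.68 - 4) = -7.956%, loss ≈ 9883 × 7.956/100 ≈ 786.
Year 2000: gap = -1.7 × (8.34 - 4) = -7.378%, loss ≈ 9883 × 7.378/100 ≈ 729.
Year 2001: gap = -1.7 × (5.31 - 4) = -2.227%, loss ≈ 9883 × 2.227/100 ≈ 220.
Year 2002: gap = -1.7 × (5.24 - 4) = -2.108%, loss ≈ 9883 × 2.108/100 ≈ 208.
Total lost output = 786 + 729 + 220 + 208 = 1943 billion.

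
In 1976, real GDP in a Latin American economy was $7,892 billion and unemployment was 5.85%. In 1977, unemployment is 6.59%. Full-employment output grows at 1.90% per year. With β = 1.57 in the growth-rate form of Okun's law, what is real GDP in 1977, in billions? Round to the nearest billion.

Δu = 6.59 - 5.85 = 0.74 points.
Okun's law (growth form): g_Y = g_Y* - β × Δu = 1.90 - 1.57 × (0.74) = 1.9 - 1.1618 = 0.7382%.
Real GDP in the next year = 7892 × (1 + 0.7382/100) = 7892 × 1.007382 ≈ 7950 billion.

$7,950 billion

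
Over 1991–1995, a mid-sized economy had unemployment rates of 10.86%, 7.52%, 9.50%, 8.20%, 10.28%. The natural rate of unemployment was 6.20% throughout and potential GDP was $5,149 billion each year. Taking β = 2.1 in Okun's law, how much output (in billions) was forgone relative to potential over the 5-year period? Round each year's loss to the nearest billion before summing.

$1,661 billion

Year 1991: gap = -2.1 × (10.86 - 6.2) = -9.786%, loss ≈ 5149 × 9.786/100 ≈ 504.
Year 1992: gap = -2.1 × (7.52 - 6.2) = -2.772%, loss ≈ 5149 × 2.772/100 ≈ 143.
Year 1993: gap = -2.1 × (9.5 - 6.2) = -6.93%, loss ≈ 5149 × 6.93/100 ≈ 357.
Year 1994: gap = -2.1 × (8.2 - 6.2) = -4.2%, loss ≈ 5149 × 4.2/100 ≈ 216.
Year 1995: gap = -2.1 × (10.28 - 6.2) = -8.568%, loss ≈ 5149 × 8.568/100 ≈ 441.
Total lost output = 504 + 143 + 357 + 216 + 441 = 1661 billion.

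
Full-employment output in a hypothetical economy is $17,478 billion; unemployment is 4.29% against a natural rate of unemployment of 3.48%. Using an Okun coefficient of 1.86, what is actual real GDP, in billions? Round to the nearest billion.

Unemployment gap = 4.29 - 3.48 = 0.81 points, so the output gap is -1.86 × 0.81 = -1.5066%.
Actual GDP = 17478 × (1 - 1.5066/100) = 17478 × 0.984934 ≈ 17215 billion.

$17,215 billion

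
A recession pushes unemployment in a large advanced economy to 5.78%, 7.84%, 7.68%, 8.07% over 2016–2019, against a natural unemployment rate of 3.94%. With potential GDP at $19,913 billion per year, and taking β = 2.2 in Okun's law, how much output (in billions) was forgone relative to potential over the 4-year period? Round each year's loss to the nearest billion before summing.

$5,962 billion

Year 2016: gap = -2.2 × (5.78 - 3.94) = -4.048%, loss ≈ 19913 × 4.048/100 ≈ 806.
Year 2017: gap = -2.2 × (7.84 - 3.94) = -8.58%, loss ≈ 19913 × 8.58/100 ≈ 1709.
Year 2018: gap = -2.2 × (7.68 - 3.94) = -8.228%, loss ≈ 19913 × 8.228/100 ≈ 1638.
Year 2019: gap = -2.2 × (8.07 - 3.94) = -9.086%, loss ≈ 19913 × 9.086/100 ≈ 1809.
Total lost output = 806 + 1709 + 1638 + 1809 = 5962 billion.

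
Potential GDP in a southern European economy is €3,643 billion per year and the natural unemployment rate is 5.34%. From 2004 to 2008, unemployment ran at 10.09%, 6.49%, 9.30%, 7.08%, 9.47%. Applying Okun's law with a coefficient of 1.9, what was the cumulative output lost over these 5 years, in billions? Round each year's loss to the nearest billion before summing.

€1,089 billion

Year 2004: gap = -1.9 × (10.09 - 5.34) = -9.025%, loss ≈ 3643 × 9.025/100 ≈ 329.
Year 2005: gap = -1.9 × (6.49 - 5.34) = -2.185%, loss ≈ 3643 × 2.185/100 ≈ 80.
Year 2006: gap = -1.9 × (9.3 - 5.34) = -7.524%, loss ≈ 3643 × 7.524/100 ≈ 274.
Year 2007: gap = -1.9 × (7.08 - 5.34) = -3.306%, loss ≈ 3643 × 3.306/100 ≈ 120.
Year 2008: gap = -1.9 × (9.47 - 5.34) = -7.847%, loss ≈ 3643 × 7.847/100 ≈ 286.
Total lost output = 329 + 80 + 274 + 120 + 286 = 1089 billion.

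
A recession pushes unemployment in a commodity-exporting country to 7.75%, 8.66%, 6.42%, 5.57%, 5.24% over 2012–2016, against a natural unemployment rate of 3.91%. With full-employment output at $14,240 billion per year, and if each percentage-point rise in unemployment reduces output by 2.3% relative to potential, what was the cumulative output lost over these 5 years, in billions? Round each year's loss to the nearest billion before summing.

$4,616 billion

Year 2012: gap = -2.3 × (7.75 - 3.91) = -8.832%, loss ≈ 14240 × 8.832/100 ≈ 1258.
Year 2013: gap = -2.3 × (8.66 - 3.91) = -10.925%, loss ≈ 14240 × 10.925/100 ≈ 1556.
Year 2014: gap = -2.3 × (6.42 - 3.91) = -5.773%, loss ≈ 14240 × 5.773/100 ≈ 822.
Year 2015: gap = -2.3 × (5.57 - 3.91) = -3.818%, loss ≈ 14240 × 3.818/100 ≈ 544.
Year 2016: gap = -2.3 × (5.24 - 3.91) = -3.059%, loss ≈ 14240 × 3.059/100 ≈ 436.
Total lost output = 1258 + 1556 + 822 + 544 + 436 = 4616 billion.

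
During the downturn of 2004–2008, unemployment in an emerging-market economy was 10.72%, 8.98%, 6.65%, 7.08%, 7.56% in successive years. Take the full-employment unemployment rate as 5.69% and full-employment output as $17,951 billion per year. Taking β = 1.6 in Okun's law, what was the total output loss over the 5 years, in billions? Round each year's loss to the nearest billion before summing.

$3,602 billion

Year 2004: gap = -1.6 × (10.72 - 5.69) = -8.048%, loss ≈ 17951 × 8.048/100 ≈ 1445.
Year 2005: gap = -1.6 × (8.98 - 5.69) = -5.264%, loss ≈ 17951 × 5.264/100 ≈ 945.
Year 2006: gap = -1.6 × (6.65 - 5.69) = -1.536%, loss ≈ 17951 × 1.536/100 ≈ 276.
Year 2007: gap = -1.6 × (7.08 - 5.69) = -2.224%, loss ≈ 17951 × 2.224/100 ≈ 399.
Year 2008: gap = -1.6 × (7.56 - 5.69) = -2.992%, loss ≈ 17951 × 2.992/100 ≈ 537.
Total lost output = 1445 + 945 + 276 + 399 + 537 = 3602 billion.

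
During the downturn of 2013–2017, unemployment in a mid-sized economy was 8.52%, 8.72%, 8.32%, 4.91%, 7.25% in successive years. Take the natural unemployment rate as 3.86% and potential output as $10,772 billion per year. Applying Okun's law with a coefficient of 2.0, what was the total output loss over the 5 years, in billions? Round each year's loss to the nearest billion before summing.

Year 2013: gap = -2.0 × (8.52 - 3.86) = -9.32%, loss ≈ 10772 × 9.32/100 ≈ 1004.
Year 2014: gap = -2.0 × (8.72 - 3.86) = -9.72%, loss ≈ 10772 × 9.72/100 ≈ 1047.
Year 2015: gap = -2.0 × (8.32 - 3.86) = -8.92%, loss ≈ 10772 × 8.92/100 ≈ 961.
Year 2016: gap = -2.0 × (4.91 - 3.86) = -2.1%, loss ≈ 10772 × 2.1/100 ≈ 226.
Year 2017: gap = -2.0 × (7.25 - 3.86) = -6.78%, loss ≈ 10772 × 6.78/100 ≈ 730.
Total lost output = 1004 + 1047 + 961 + 226 + 730 = 3968 billion.

$3,968 billion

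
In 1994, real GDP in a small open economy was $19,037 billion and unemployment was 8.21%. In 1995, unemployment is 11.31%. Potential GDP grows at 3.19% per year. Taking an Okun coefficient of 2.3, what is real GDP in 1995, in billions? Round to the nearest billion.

$18,287 billion

Δu = 11.31 - 8.21 = 3.1 points.
Okun's law (growth form): g_Y = g_Y* - β × Δu = 3.19 - 2.3 × (3.10) = 3.19 - 7.13 = -3.94%.
Real GDP in the next year = 19037 × (1 - 3.94/100) = 19037 × 0.9606 ≈ 18287 billion.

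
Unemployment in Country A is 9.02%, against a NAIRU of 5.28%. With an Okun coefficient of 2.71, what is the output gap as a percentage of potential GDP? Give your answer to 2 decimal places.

The unemployment gap is 9.02 - 5.28 = 3.74 percentage points.
Okun's law gives an output gap of -2.71 × 3.74 = -10.1354%, i.e. 10.14% below potential.

-10.14%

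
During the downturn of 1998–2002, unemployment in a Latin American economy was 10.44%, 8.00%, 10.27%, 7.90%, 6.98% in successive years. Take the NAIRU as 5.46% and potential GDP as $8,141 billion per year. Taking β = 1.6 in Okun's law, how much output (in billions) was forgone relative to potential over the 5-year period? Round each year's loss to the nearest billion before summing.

Year 1998: gap = -1.6 × (10.44 - 5.46) = -7.968%, loss ≈ 8141 × 7.968/100 ≈ 649.
Year 1999: gap = -1.6 × (8 - 5.46) = -4.064%, loss ≈ 8141 × 4.064/100 ≈ 331.
Year 2000: gap = -1.6 × (10.27 - 5.46) = -7.696%, loss ≈ 8141 × 7.696/100 ≈ 627.
Year 2001: gap = -1.6 × (7.9 - 5.46) = -3.904%, loss ≈ 8141 × 3.904/100 ≈ 318.
Year 2002: gap = -1.6 × (6.98 - 5.46) = -2.432%, loss ≈ 8141 × 2.432/100 ≈ 198.
Total lost output = 649 + 331 + 627 + 318 + 198 = 2123 billion.

$2,123 billion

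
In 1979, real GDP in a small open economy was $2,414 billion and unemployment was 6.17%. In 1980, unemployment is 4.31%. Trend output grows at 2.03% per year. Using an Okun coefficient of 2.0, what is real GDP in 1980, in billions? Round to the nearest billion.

$2,553 billion

Δu = 4.31 - 6.17 = -1.86 points.
Okun's law (growth form): g_Y = g_Y* - β × Δu = 2.03 - 2.0 × (-1.86) = 2.03 + 3.72 = 5.75%.
Real GDP in the next year = 2414 × (1 + 5.75/100) = 2414 × 1.0575 ≈ 2553 billion.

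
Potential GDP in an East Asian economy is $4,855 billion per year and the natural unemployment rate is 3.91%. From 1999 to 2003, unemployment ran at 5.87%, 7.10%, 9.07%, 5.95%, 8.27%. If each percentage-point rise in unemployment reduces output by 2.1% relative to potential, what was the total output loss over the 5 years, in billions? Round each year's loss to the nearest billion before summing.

Year 1999: gap = -2.1 × (5.87 - 3.91) = -4.116%, loss ≈ 4855 × 4.116/100 ≈ 200.
Year 2000: gap = -2.1 × (7.1 - 3.91) = -6.699%, loss ≈ 4855 × 6.699/100 ≈ 325.
Year 2001: gap = -2.1 × (9.07 - 3.91) = -10.836%, loss ≈ 4855 × 10.836/100 ≈ 526.
Year 2002: gap = -2.1 × (5.95 - 3.91) = -4.284%, loss ≈ 4855 × 4.284/100 ≈ 208.
Year 2003: gap = -2.1 × (8.27 - 3.91) = -9.156%, loss ≈ 4855 × 9.156/100 ≈ 445.
Total lost output = 200 + 325 + 526 + 208 + 445 = 1704 billion.

$1,704 billion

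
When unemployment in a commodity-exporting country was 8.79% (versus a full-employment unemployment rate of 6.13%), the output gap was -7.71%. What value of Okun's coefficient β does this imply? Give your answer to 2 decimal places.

β ≈ 2.90

Okun's law: output gap = -β × (u - u*).
-7.71 = -β × (8.79 - 6.13) = -β × 2.66, so β = 7.71/2.66 = 2.90.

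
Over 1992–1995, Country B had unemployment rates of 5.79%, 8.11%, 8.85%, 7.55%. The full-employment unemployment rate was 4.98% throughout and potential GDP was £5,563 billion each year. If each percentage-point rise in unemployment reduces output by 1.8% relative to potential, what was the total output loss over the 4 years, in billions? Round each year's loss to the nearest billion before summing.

Year 1992: gap = -1.8 × (5.79 - 4.98) = -1.458%, loss ≈ 5563 × 1.458/100 ≈ 81.
Year 1993: gap = -1.8 × (8.11 - 4.98) = -5.634%, loss ≈ 5563 × 5.634/100 ≈ 313.
Year 1994: gap = -1.8 × (8.85 - 4.98) = -6.966%, loss ≈ 5563 × 6.966/100 ≈ 388.
Year 1995: gap = -1.8 × (7.55 - 4.98) = -4.626%, loss ≈ 5563 × 4.626/100 ≈ 257.
Total lost output = 81 + 313 + 388 + 257 = 1039 billion.

£1,039 billion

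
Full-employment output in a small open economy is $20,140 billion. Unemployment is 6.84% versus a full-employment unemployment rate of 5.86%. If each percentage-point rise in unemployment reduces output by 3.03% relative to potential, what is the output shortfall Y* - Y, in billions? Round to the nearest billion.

$598 billion

Output gap = -3.03 × (6.84 - 5.86) = -3.03 × 0.98 = -2.9694%.
Actual GDP ≈ 20140 × 0.970306 ≈ 19542 billion, so the shortfall is 20140 - 19542 = 598 billion.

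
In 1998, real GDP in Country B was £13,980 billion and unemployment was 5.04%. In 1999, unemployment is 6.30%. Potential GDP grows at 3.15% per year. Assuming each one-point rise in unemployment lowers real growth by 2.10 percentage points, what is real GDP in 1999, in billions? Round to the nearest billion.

£14,050 billion

Δu = 6.3 - 5.04 = 1.26 points.
Okun's law (growth form): g_Y = g_Y* - β × Δu = 3.15 - 2.10 × (1.26) = 3.15 - 2.646 = 0.504%.
Real GDP in the next year = 13980 × (1 + 0.504/100) = 13980 × 1.00504 ≈ 14050 billion.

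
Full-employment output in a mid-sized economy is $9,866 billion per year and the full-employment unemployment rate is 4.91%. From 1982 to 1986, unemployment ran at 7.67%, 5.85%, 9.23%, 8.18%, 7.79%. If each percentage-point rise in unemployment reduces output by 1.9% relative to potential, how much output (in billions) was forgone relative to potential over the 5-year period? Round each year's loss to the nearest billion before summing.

$2,656 billion

Year 1982: gap = -1.9 × (7.67 - 4.91) = -5.244%, loss ≈ 9866 × 5.244/100 ≈ 517.
Year 1983: gap = -1.9 × (5.85 - 4.91) = -1.786%, loss ≈ 9866 × 1.786/100 ≈ 176.
Year 1984: gap = -1.9 × (9.23 - 4.91) = -8.208%, loss ≈ 9866 × 8.208/100 ≈ 810.
Year 1985: gap = -1.9 × (8.18 - 4.91) = -6.213%, loss ≈ 9866 × 6.213/100 ≈ 613.
Year 1986: gap = -1.9 × (7.79 - 4.91) = -5.472%, loss ≈ 9866 × 5.472/100 ≈ 540.
Total lost output = 517 + 176 + 810 + 613 + 540 = 2656 billion.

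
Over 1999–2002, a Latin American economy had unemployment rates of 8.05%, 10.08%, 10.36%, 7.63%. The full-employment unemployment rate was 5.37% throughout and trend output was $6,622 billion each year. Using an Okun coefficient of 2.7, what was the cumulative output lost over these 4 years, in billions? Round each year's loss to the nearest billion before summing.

$2,617 billion

Year 1999: gap = -2.7 × (8.05 - 5.37) = -7.236%, loss ≈ 6622 × 7.236/100 ≈ 479.
Year 2000: gap = -2.7 × (10.08 - 5.37) = -12.717%, loss ≈ 6622 × 12.717/100 ≈ 842.
Year 2001: gap = -2.7 × (10.36 - 5.37) = -13.473%, loss ≈ 6622 × 13.473/100 ≈ 892.
Year 2002: gap = -2.7 × (7.63 - 5.37) = -6.102%, loss ≈ 6622 × 6.102/100 ≈ 404.
Total lost output = 479 + 842 + 892 + 404 = 2617 billion.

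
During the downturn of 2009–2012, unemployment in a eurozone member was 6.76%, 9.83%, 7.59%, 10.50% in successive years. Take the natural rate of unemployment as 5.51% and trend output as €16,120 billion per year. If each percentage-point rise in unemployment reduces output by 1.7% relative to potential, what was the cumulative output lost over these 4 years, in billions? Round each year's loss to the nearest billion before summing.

Year 2009: gap = -1.7 × (6.76 - 5.51) = -2.125%, loss ≈ 16120 × 2.125/100 ≈ 343.
Year 2010: gap = -1.7 × (9.83 - 5.51) = -7.344%, loss ≈ 16120 × 7.344/100 ≈ 1184.
Year 2011: gap = -1.7 × (7.59 - 5.51) = -3.536%, loss ≈ 16120 × 3.536/100 ≈ 570.
Year 2012: gap = -1.7 × (10.5 - 5.51) = -8.483%, loss ≈ 16120 × 8.483/100 ≈ 1367.
Total lost output = 343 + 1184 + 570 + 1367 = 3464 billion.

€3,464 billion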